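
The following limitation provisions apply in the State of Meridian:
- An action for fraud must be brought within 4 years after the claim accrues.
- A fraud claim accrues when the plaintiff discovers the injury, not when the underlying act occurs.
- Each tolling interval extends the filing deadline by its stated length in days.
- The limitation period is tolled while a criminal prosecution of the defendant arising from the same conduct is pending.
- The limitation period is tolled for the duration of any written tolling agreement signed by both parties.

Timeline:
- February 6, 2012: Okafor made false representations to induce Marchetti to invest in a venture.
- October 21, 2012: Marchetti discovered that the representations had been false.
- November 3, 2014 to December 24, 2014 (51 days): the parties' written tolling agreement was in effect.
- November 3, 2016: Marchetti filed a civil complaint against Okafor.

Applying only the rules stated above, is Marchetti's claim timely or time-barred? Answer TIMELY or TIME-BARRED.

TIMELY

Under the discovery rule, the claim accrued on October 21, 2012, when Marchetti discovered the injury — not on the February 6, 2012 date of the underlying act.
The untolled deadline — 4 years after October 21, 2012 — is October 21, 2016.
The written tolling agreement from November 3, 2014 to December 24, 2014 tolled the period for 51 days, extending the deadline to December 11, 2016.
The November 3, 2016 filing precedes the December 11, 2016 deadline; the claim is timely.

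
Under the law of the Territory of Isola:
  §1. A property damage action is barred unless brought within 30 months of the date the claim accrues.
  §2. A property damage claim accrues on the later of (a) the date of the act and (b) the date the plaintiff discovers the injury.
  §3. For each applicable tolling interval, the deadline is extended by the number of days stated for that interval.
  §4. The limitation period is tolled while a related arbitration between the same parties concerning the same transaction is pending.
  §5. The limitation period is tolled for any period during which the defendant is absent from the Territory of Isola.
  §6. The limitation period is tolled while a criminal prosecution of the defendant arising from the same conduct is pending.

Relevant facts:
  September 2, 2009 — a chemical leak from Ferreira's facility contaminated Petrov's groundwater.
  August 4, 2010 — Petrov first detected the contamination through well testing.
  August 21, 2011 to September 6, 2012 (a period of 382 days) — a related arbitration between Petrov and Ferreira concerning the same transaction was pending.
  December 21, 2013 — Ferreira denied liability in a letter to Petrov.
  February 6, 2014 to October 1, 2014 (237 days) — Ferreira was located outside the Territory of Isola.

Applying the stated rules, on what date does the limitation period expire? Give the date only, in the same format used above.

October 16, 2014

The claim accrued on August 4, 2010 — the later of the September 2, 2009 act and the August 4, 2010 discovery.
30 months from August 4, 2010 is February 4, 2013.
The pending related arbitration from August 21, 2011 to September 6, 2012 tolled the period for 382 days, extending the deadline to February 21, 2014.
Because the defendant's absence from the jurisdiction ran from February 6, 2014 to October 1, 2014, the deadline is extended by 237 days to October 16, 2014.
The other events in the timeline have no effect on the limitation period under the stated rules.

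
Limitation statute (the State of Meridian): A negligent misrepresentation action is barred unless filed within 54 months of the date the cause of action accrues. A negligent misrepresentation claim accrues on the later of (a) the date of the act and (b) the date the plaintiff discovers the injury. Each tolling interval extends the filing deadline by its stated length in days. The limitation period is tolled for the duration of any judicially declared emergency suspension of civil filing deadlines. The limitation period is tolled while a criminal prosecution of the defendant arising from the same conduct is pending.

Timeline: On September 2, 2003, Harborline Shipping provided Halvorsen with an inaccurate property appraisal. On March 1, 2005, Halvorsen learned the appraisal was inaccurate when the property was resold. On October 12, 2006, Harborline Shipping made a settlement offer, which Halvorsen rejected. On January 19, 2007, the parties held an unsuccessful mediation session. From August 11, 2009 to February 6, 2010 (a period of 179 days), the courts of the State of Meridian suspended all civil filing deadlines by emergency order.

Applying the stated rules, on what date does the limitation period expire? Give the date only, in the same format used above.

Because discovery on March 1, 2005 post-dates the September 2, 2003 act, accrual under the later-of rule falls on March 1, 2005.
Adding the 54 months base period to March 1, 2005 gives a deadline of September 1, 2009, before any tolling.
The emergency suspension of filing deadlines from August 11, 2009 to February 6, 2010 tolled the period for 179 days, extending the deadline to February 27, 2010.
Nothing else in the chronology tolls or restarts the period.

February 27, 2010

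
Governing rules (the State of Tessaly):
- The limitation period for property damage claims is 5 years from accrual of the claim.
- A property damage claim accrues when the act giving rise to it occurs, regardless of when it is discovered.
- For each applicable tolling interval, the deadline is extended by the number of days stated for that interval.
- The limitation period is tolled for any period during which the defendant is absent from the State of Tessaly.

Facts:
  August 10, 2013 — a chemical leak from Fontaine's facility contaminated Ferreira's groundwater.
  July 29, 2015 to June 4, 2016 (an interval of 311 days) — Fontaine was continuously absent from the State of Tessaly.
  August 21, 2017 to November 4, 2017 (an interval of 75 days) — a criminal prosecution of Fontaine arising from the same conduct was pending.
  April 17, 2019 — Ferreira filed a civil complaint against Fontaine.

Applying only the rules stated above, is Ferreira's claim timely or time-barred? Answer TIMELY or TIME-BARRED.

The limitation period began to run on August 10, 2013.
5 years from August 10, 2013 is August 10, 2018.
The defendant's absence from the jurisdiction from July 29, 2015 to June 4, 2016 tolled the period for 311 days, extending the deadline to June 17, 2019.
No stated provision tolls the period for a criminal prosecution, so the interval from August 21, 2017 to November 4, 2017 has no effect on the deadline.
Filing on April 17, 2019 beat the June 17, 2019 deadline — the action is timely.

TIMELY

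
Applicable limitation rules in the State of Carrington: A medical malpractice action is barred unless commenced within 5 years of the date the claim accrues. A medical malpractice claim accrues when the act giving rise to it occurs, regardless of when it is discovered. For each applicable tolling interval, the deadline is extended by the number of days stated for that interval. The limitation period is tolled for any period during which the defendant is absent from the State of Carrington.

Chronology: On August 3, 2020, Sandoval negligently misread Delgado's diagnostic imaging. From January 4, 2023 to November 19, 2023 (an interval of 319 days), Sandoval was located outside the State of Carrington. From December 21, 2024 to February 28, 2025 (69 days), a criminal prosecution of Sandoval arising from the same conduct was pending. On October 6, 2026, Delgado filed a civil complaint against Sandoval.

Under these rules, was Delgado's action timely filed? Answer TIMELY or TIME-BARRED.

TIME-BARRED

The limitation period began to run on August 3, 2020.
The untolled deadline — 5 years after August 3, 2020 — is August 3, 2025.
The defendant's absence from the jurisdiction from January 4, 2023 to November 19, 2023 tolled the period for 319 days, extending the deadline to June 18, 2026.
No stated provision tolls the period for a criminal prosecution, so the interval from December 21, 2024 to February 28, 2025 has no effect on the deadline.
The October 6, 2026 filing falls after the June 18, 2026 deadline; the claim is time-barred.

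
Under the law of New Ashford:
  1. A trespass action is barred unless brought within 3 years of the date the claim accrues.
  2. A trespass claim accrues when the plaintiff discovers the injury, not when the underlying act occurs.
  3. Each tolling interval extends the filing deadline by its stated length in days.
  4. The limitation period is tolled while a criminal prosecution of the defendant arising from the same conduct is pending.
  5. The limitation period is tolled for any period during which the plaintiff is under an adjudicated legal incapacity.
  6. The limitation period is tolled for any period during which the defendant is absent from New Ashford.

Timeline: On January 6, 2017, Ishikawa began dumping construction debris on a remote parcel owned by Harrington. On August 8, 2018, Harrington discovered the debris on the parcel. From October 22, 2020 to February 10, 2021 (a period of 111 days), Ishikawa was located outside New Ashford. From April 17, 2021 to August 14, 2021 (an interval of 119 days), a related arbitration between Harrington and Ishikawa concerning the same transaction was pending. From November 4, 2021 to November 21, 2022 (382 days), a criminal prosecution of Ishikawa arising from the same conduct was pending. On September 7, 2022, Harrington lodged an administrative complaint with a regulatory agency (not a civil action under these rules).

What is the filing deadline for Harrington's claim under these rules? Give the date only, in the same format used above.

Accrual is tied to discovery, so the period began on August 8, 2018 rather than on January 6, 2017 when the act occurred.
Adding the 3 years base period to August 8, 2018 gives a deadline of August 8, 2021, before any tolling.
The period was tolled for 111 days by the defendant's absence from the jurisdiction (October 22, 2020 to February 10, 2021), pushing the deadline to November 27, 2021.
The pending criminal prosecution from November 4, 2021 to November 21, 2022 tolled the period for 382 days, extending the deadline to December 14, 2022.
Although a pending arbitration ran from April 17, 2021 to August 14, 2021, the stated rules do not make that a tolling event, so it is disregarded.
Nothing else in the chronology tolls or restarts the period.

December 14, 2022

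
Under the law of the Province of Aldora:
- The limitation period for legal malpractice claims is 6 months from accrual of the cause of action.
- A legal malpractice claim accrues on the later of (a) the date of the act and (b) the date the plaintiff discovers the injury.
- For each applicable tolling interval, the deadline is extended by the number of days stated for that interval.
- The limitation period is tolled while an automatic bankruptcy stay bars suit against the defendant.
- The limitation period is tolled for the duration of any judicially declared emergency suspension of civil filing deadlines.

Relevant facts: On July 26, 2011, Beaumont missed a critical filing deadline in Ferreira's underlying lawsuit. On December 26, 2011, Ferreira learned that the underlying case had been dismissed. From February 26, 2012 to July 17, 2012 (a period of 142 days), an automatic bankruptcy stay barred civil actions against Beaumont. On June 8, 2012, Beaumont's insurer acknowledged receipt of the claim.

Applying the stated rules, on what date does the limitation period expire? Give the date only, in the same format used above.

November 15, 2012

Because discovery on December 26, 2011 post-dates the July 26, 2011 act, accrual under the later-of rule falls on December 26, 2011.
The untolled deadline — 6 months after December 26, 2011 — is June 26, 2012.
The automatic bankruptcy stay from February 26, 2012 to July 17, 2012 tolled the period for 142 days, extending the deadline to November 15, 2012.
None of the other events listed affects the running of the period under the stated rules.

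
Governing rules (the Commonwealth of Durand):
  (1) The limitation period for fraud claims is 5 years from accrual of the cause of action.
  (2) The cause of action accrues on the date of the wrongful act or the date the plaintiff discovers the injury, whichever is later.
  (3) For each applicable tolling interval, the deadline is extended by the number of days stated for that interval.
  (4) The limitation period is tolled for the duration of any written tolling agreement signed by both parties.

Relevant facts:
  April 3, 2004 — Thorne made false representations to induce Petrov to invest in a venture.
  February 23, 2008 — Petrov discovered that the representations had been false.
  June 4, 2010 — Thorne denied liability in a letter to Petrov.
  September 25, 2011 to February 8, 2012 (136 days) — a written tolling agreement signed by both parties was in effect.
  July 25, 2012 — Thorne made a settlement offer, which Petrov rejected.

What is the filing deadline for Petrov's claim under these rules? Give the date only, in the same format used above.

July 9, 2013

Because discovery on February 23, 2008 post-dates the April 3, 2004 act, accrual under the later-of rule falls on February 23, 2008.
Adding the 5 years base period to February 23, 2008 gives a deadline of February 23, 2013, before any tolling.
Because the written tolling agreement ran from September 25, 2011 to February 8, 2012, the deadline is extended by 136 days to July 9, 2013.
The other events in the timeline have no effect on the limitation period under the stated rules.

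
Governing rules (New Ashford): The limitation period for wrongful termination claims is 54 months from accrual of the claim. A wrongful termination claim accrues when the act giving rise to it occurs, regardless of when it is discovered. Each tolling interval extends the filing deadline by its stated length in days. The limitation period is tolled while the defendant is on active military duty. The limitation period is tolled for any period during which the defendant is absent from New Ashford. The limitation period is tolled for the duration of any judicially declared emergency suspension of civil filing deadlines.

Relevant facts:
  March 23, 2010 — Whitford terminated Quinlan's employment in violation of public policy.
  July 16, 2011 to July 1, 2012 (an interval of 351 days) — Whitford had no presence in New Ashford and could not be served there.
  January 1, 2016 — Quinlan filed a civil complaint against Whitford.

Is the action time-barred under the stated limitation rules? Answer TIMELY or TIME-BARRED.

TIME-BARRED

The claim accrued on March 23, 2010, when the wrongful act occurred.
The untolled deadline — 54 months after March 23, 2010 — is September 23, 2014.
The defendant's absence from the jurisdiction from July 16, 2011 to July 1, 2012 tolled the period for 351 days, extending the deadline to September 9, 2015.
The January 1, 2016 filing falls after the September 9, 2015 deadline; the claim is time-barred.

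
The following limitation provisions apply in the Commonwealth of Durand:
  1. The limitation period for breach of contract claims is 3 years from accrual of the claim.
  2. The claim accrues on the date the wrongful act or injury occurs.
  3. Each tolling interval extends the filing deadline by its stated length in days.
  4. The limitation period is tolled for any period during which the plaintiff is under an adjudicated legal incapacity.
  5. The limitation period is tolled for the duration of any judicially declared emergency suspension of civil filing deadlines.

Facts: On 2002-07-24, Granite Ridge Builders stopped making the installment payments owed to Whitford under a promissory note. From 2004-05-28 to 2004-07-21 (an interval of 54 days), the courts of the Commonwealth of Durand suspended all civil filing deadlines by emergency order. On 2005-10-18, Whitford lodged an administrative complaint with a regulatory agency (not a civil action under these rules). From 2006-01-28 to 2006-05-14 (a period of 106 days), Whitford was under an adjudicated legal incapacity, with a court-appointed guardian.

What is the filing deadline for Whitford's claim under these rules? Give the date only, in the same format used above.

The claim accrued on 2002-07-24, when the wrongful act occurred.
The untolled deadline — 3 years after 2002-07-24 — is 2005-07-24.
The emergency suspension of filing deadlines from 2004-05-28 to 2004-07-21 tolled the period for 54 days, extending the deadline to 2005-09-16.
The plaintiff's legal incapacity starting 2006-01-28 came too late — the period had run on 2005-09-16 — and so does not extend the deadline.
The other events in the timeline have no effect on the limitation period under the stated rules.

2005-09-16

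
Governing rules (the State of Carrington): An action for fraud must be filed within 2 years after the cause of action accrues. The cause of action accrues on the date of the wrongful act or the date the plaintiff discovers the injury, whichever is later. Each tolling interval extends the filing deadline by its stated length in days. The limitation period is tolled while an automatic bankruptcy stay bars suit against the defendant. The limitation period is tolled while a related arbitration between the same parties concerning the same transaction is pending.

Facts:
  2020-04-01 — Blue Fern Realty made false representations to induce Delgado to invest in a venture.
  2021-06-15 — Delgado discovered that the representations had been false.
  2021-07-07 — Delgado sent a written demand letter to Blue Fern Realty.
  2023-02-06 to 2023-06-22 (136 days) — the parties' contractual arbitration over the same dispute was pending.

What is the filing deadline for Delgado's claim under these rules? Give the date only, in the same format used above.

2023-10-29

Taking the later of the act (2020-04-01) and discovery (2021-06-15), the claim accrued on 2021-06-15.
Adding the 2 years base period to 2021-06-15 gives a deadline of 2023-06-15, before any tolling.
The period was tolled for 136 days by the pending related arbitration (2023-02-06 to 2023-06-22), pushing the deadline to 2023-10-29.
The other events in the timeline have no effect on the limitation period under the stated rules.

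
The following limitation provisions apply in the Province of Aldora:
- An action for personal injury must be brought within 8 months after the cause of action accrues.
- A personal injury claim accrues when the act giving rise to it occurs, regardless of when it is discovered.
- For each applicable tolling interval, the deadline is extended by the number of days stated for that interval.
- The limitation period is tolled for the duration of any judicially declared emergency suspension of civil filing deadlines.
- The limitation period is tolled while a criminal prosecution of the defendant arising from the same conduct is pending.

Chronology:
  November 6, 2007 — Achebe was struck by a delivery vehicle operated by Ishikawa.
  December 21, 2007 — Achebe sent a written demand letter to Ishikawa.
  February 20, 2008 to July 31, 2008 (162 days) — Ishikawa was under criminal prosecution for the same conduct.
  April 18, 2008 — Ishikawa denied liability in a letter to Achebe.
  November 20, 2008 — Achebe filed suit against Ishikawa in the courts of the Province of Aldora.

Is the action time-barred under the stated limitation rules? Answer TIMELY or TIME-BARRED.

The claim accrued on November 6, 2007, when the wrongful act occurred.
Adding the 8 months base period to November 6, 2007 gives a deadline of July 6, 2008, before any tolling.
The period was tolled for 162 days by the pending criminal prosecution (February 20, 2008 to July 31, 2008), pushing the deadline to December 15, 2008.
Nothing else in the chronology tolls or restarts the period.
The November 20, 2008 filing precedes the December 15, 2008 deadline; the claim is timely.

TIMELY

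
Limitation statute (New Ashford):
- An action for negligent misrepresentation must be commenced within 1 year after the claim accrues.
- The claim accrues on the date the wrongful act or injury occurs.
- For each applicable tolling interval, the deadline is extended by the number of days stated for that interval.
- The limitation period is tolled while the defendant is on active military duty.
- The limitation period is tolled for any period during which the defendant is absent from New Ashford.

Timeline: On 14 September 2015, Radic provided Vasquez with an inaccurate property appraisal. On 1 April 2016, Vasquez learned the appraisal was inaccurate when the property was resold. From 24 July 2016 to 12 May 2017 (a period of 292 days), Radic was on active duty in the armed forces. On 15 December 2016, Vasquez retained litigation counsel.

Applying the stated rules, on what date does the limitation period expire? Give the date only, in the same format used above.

3 July 2017

The claim accrued on 14 September 2015, when the wrongful act occurred; under the stated occurrence rule the 1 April 2016 discovery does not delay accrual.
Adding the 1 year base period to 14 September 2015 gives a deadline of 14 September 2016, before any tolling.
The period was tolled for 292 days by the defendant's active military service (24 July 2016 to 12 May 2017), pushing the deadline to 3 July 2017.
Nothing else in the chronology tolls or restarts the period.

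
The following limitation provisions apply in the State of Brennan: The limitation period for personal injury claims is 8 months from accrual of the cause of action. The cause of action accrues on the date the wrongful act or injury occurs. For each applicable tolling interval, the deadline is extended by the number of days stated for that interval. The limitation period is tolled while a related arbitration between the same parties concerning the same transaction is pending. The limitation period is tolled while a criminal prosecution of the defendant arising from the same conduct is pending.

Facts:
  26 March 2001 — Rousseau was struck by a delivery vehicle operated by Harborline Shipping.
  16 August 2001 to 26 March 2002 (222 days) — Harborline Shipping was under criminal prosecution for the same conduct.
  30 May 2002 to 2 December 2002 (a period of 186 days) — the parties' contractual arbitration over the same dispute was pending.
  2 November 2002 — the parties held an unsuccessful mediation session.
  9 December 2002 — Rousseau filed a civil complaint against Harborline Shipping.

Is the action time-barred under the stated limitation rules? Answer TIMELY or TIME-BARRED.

TIMELY

The limitation period began to run on 26 March 2001.
The untolled deadline — 8 months after 26 March 2001 — is 26 November 2001.
Because the pending criminal prosecution ran from 16 August 2001 to 26 March 2002, the deadline is extended by 222 days to 6 July 2002.
Because the pending related arbitration ran from 30 May 2002 to 2 December 2002, the deadline is extended by 186 days to 8 January 2003.
None of the other events listed affects the running of the period under the stated rules.
Rousseau filed on 9 December 2002, before the 8 January 2003 deadline, so the action is timely.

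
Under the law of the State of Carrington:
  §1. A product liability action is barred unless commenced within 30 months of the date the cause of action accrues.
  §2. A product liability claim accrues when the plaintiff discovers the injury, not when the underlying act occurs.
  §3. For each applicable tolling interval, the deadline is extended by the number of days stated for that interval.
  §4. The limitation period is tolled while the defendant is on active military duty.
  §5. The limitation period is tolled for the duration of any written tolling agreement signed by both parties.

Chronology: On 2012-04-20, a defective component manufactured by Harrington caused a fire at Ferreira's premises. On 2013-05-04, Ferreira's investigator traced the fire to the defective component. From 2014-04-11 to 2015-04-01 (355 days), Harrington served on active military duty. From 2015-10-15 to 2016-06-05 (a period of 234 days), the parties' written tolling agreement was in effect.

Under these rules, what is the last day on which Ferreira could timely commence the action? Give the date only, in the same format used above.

Under the discovery rule, the claim accrued on 2013-05-04, when Ferreira discovered the injury — not on the 2012-04-20 date of the underlying act.
Adding the 30 months base period to 2013-05-04 gives a deadline of 2015-11-04, before any tolling.
The defendant's active military service from 2014-04-11 to 2015-04-01 tolled the period for 355 days, extending the deadline to 2016-10-24.
The period was tolled for 234 days by the written tolling agreement (2015-10-15 to 2016-06-05), pushing the deadline to 2017-06-15.

2017-06-15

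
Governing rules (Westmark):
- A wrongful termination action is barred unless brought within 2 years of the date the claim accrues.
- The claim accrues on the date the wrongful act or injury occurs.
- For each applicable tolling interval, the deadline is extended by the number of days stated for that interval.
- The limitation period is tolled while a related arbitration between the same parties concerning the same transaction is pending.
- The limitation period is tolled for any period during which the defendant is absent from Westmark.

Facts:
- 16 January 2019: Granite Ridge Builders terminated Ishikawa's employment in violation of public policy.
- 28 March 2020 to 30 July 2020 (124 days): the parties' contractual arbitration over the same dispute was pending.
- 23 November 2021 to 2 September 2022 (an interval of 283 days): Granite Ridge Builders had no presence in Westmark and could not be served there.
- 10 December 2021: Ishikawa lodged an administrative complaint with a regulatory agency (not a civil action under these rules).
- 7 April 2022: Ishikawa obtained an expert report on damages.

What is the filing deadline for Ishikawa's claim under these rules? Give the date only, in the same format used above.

20 May 2021

The limitation period began to run on 16 January 2019.
The untolled deadline — 2 years after 16 January 2019 — is 16 January 2021.
The pending related arbitration from 28 March 2020 to 30 July 2020 tolled the period for 124 days, extending the deadline to 20 May 2021.
The defendant's absence from the jurisdiction starting 23 November 2021 came too late — the period had run on 20 May 2021 — and so does not extend the deadline.
None of the other events listed affects the running of the period under the stated rules.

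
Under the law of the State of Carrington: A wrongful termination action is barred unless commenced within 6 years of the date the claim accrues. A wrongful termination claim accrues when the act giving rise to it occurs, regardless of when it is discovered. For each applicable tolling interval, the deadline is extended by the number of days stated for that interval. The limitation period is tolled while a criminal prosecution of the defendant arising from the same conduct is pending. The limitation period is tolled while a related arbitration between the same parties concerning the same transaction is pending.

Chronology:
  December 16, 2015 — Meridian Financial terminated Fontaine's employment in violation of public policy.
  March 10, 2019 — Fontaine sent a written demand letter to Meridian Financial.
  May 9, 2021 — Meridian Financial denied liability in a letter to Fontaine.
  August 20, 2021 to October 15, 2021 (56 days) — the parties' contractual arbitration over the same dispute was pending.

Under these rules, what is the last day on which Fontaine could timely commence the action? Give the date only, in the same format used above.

February 10, 2022

The claim accrued on December 16, 2015, the date of the act.
The untolled deadline — 6 years after December 16, 2015 — is December 16, 2021.
Because the pending related arbitration ran from August 20, 2021 to October 15, 2021, the deadline is extended by 56 days to February 10, 2022.
The other events in the timeline have no effect on the limitation period under the stated rules.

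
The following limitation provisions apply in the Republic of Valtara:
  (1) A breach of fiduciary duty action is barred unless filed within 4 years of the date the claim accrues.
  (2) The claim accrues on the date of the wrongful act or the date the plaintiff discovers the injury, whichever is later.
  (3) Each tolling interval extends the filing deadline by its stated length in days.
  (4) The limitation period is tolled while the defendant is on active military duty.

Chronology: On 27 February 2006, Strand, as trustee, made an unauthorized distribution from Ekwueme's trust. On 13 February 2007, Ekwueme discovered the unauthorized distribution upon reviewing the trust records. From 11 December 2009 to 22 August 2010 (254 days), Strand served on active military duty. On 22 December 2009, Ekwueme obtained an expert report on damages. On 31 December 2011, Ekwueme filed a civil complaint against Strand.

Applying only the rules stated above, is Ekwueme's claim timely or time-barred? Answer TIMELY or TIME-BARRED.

TIME-BARRED

The claim accrued on 13 February 2007 — the later of the 27 February 2006 act and the 13 February 2007 discovery.
The untolled deadline — 4 years after 13 February 2007 — is 13 February 2011.
The period was tolled for 254 days by the defendant's active military service (11 December 2009 to 22 August 2010), pushing the deadline to 25 October 2011.
Nothing else in the chronology tolls or restarts the period.
The 31 December 2011 filing falls after the 25 October 2011 deadline; the claim is time-barred.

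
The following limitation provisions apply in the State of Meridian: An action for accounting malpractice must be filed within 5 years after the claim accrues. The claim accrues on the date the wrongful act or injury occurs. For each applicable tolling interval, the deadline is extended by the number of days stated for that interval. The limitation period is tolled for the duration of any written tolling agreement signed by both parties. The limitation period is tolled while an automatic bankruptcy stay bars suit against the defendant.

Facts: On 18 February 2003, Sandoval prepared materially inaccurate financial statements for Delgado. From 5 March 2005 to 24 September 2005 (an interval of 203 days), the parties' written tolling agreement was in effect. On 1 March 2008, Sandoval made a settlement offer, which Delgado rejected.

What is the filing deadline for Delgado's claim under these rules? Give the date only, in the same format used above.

8 September 2008

The claim accrued on 18 February 2003, when the wrongful act occurred.
Adding the 5 years base period to 18 February 2003 gives a deadline of 18 February 2008, before any tolling.
The written tolling agreement from 5 March 2005 to 24 September 2005 tolled the period for 203 days, extending the deadline to 8 September 2008.
The other events in the timeline have no effect on the limitation period under the stated rules.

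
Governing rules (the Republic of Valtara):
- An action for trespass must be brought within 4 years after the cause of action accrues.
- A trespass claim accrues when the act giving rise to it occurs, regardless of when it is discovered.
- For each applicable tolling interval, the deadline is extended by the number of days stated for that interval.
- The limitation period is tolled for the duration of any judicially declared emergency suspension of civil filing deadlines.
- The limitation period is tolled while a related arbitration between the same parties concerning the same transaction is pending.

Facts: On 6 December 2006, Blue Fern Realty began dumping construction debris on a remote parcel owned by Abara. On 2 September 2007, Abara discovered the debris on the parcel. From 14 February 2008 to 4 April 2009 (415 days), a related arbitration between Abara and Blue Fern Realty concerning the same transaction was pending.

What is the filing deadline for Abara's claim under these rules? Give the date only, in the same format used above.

25 January 2012

Accrual is governed by the date of the act, so the period began to run on 6 December 2006; the later discovery on 2 September 2007 is irrelevant under the stated rule.
Adding the 4 years base period to 6 December 2006 gives a deadline of 6 December 2010, before any tolling.
Because the pending related arbitration ran from 14 February 2008 to 4 April 2009, the deadline is extended by 415 days to 25 January 2012.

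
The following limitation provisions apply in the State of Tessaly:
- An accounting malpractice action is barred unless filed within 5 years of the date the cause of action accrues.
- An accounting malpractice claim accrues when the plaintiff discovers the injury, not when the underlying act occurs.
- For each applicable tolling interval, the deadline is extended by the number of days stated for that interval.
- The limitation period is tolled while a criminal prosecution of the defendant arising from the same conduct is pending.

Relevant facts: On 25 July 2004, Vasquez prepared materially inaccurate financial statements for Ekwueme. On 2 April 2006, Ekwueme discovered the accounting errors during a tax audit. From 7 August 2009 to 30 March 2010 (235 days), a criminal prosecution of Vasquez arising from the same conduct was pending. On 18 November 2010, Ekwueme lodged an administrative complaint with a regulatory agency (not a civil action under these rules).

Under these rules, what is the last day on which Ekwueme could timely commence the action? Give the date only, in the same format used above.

23 November 2011

Under the discovery rule, the claim accrued on 2 April 2006, when Ekwueme discovered the injury — not on the 25 July 2004 date of the underlying act.
5 years from 2 April 2006 is 2 April 2011.
The pending criminal prosecution from 7 August 2009 to 30 March 2010 tolled the period for 235 days, extending the deadline to 23 November 2011.
Nothing else in the chronology tolls or restarts the period.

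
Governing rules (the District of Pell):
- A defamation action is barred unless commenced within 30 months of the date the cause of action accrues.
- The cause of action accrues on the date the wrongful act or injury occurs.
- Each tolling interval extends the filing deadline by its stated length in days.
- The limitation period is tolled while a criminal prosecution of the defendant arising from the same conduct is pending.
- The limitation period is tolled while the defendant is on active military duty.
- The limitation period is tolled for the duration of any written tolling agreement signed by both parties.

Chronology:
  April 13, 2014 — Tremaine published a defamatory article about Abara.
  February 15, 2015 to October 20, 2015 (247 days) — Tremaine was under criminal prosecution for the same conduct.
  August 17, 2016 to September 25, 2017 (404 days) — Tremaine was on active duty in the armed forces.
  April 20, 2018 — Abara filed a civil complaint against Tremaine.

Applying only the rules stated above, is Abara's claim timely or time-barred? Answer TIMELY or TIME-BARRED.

The limitation period began to run on April 13, 2014.
The untolled deadline — 30 months after April 13, 2014 — is October 13, 2016.
Because the pending criminal prosecution ran from February 15, 2015 to October 20, 2015, the deadline is extended by 247 days to June 17, 2017.
The defendant's active military service from August 17, 2016 to September 25, 2017 tolled the period for 404 days, extending the deadline to July 26, 2018.
The April 20, 2018 filing precedes the July 26, 2018 deadline; the claim is timely.

TIMELY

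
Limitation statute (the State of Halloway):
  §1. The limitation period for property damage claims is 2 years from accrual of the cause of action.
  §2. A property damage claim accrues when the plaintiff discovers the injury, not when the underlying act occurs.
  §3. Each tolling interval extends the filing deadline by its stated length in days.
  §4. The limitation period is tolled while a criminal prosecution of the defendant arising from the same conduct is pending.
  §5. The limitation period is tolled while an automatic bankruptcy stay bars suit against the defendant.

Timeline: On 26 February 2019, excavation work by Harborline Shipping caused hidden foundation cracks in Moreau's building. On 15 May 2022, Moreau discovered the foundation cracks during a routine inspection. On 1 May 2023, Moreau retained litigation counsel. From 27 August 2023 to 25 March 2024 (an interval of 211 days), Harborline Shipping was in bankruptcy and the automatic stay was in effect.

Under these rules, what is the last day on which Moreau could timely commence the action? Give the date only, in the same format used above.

The claim did not accrue until Moreau discovered the injury on 15 May 2022; the 26 February 2019 act date does not start the clock under the stated rule.
Adding the 2 years base period to 15 May 2022 gives a deadline of 15 May 2024, before any tolling.
The period was tolled for 211 days by the automatic bankruptcy stay (27 August 2023 to 25 March 2024), pushing the deadline to 12 December 2024.
The other events in the timeline have no effect on the limitation period under the stated rules.

12 December 2024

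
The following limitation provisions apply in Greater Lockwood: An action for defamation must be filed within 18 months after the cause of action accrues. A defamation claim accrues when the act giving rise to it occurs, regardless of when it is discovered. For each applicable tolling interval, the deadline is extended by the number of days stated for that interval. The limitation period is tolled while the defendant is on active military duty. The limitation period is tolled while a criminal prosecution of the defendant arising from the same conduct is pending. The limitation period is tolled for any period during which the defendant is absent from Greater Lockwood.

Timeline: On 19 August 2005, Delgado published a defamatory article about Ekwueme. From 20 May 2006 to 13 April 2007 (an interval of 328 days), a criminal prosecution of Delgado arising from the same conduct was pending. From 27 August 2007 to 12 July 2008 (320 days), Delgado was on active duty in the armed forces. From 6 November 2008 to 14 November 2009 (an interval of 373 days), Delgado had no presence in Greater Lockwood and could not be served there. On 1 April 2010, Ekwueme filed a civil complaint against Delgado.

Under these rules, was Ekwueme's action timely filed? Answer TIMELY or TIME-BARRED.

The limitation period began to run on 19 August 2005.
The untolled deadline — 18 months after 19 August 2005 — is 19 February 2007.
Because the pending criminal prosecution ran from 20 May 2006 to 13 April 2007, the deadline is extended by 328 days to 13 January 2008.
The defendant's active military service from 27 August 2007 to 12 July 2008 tolled the period for 320 days, extending the deadline to 28 November 2008.
The period was tolled for 373 days by the defendant's absence from the jurisdiction (6 November 2008 to 14 November 2009), pushing the deadline to 6 December 2009.
Ekwueme filed on 1 April 2010, after the 6 December 2009 deadline, so the action is time-barred.

TIME-BARRED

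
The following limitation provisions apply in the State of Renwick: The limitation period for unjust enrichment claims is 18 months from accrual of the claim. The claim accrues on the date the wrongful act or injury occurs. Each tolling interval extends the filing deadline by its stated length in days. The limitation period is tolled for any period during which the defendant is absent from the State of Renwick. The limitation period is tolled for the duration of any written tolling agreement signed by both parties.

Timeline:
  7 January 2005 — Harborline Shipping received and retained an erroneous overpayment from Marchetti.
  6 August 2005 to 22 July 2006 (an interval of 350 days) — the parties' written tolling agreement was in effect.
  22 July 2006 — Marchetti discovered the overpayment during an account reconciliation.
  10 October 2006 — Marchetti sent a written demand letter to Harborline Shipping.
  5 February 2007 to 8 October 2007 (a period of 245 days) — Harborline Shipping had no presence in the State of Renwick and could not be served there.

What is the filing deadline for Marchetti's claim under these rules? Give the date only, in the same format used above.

22 February 2008

Because the rule ties accrual to occurrence, the claim accrued on 7 January 2005, not on the 22 July 2006 discovery date.
The untolled deadline — 18 months after 7 January 2005 — is 7 July 2006.
The written tolling agreement from 6 August 2005 to 22 July 2006 tolled the period for 350 days, extending the deadline to 22 June 2007.
Because the defendant's absence from the jurisdiction ran from 5 February 2007 to 8 October 2007, the deadline is extended by 245 days to 22 February 2008.
The other events in the timeline have no effect on the limitation period under the stated rules.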